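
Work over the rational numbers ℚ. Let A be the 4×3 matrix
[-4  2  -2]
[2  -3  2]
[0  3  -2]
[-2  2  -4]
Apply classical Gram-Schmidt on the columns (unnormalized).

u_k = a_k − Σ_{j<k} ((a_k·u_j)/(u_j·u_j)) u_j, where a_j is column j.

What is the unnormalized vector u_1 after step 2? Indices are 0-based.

Step 1: u_0 = a_0 = (-4, 2, 0, -2).
Step 2: u_1 = a_1 − (-3/4)·u_0 = (-1, -3/2, 3, 1/2).

u_1 = (-1, -3/2, 3, 1/2)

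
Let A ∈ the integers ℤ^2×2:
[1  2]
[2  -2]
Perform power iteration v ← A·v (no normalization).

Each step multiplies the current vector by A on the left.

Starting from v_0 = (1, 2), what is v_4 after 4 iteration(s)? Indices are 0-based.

v_0 = (1, 2).
v_1 = A·v_0 = (5, -2).
v_2 = A·v_1 = (1, 14).
v_3 = A·v_2 = (29, -26).
v_4 = A·v_3 = (-23, 110).

v_4 = (-23, 110)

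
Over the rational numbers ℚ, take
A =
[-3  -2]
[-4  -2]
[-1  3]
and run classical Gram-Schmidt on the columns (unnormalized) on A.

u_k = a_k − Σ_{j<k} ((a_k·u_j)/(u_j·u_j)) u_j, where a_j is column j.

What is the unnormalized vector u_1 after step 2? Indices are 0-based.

u_1 = (-19/26, -4/13, 89/26)

Step 1: u_0 = a_0 = (-3, -4, -1).
Step 2: u_1 = a_1 − (11/26)·u_0 = (-19/26, -4/13, 89/26).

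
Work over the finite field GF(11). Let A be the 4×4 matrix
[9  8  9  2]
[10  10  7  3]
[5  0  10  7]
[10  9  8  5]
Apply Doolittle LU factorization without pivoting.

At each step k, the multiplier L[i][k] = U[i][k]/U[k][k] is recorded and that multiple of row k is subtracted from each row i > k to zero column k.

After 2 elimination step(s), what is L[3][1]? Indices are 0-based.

Step 1: pivot at (0,0) is 9.
  row1 ← row1 − (6)·row0  ⇒  L[1][0]=6, U row1=(0, 6, 8, 2)
  row2 ← row2 − (3)·row0  ⇒  L[2][0]=3, U row2=(0, 9, 5, 1)
  row3 ← row3 − (6)·row0  ⇒  L[3][0]=6, U row3=(0, 5, 9, 4)
Step 2: pivot at (1,1) is 6.
  row2 ← row2 − (7)·row1  ⇒  L[2][1]=7, U row2=(0, 0, 4, 9)
  row3 ← row3 − (10)·row1  ⇒  L[3][1]=10, U row3=(0, 0, 6, 6)

L[3][1] = 10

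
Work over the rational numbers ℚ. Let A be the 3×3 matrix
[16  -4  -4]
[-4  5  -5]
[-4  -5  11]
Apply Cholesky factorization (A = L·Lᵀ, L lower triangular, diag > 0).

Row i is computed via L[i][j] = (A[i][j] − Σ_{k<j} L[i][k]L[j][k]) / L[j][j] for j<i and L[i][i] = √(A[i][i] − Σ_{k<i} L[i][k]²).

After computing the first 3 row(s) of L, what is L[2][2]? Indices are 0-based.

Step 1: L[0][0] = √(16) = 4.
  L[1][0] = (-4) / L[0][0] = -1.
Step 2: L[1][1] = √(4) = 2.
  L[2][0] = (-4) / L[0][0] = -1.
  L[2][1] = (-6) / L[1][1] = -3.
Step 3: L[2][2] = √(1) = 1.

L[2][2] = 1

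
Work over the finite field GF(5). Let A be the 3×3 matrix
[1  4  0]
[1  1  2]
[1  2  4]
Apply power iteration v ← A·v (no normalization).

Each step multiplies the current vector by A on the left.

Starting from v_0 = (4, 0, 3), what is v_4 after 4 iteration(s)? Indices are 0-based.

v_0 = (4, 0, 3).
v_1 = A·v_0 = (4, 0, 1).
v_2 = A·v_1 = (4, 1, 3).
v_3 = A·v_2 = (3, 1, 3).
v_4 = A·v_3 = (2, 0, 2).

v_4 = (2, 0, 2)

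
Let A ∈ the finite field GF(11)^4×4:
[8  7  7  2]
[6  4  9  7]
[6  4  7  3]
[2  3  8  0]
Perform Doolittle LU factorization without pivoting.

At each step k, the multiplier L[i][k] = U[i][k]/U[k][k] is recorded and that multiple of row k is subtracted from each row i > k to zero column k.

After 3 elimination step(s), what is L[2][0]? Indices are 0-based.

L[2][0] = 9

k=0: U[0][0]=8
  eliminate (1,0): mult=9, new row 1: (0, 7, 1, 0); set L[1][0]=9
  eliminate (2,0): mult=9, new row 2: (0, 7, 10, 7); set L[2][0]=9
  eliminate (3,0): mult=3, new row 3: (0, 4, 9, 5); set L[3][0]=3
k=1: U[1][1]=7
  eliminate (2,1): mult=1, new row 2: (0, 0, 9, 7); set L[2][1]=1
  eliminate (3,1): mult=10, new row 3: (0, 0, 10, 5); set L[3][1]=10
k=2: U[2][2]=9
  eliminate (3,2): mult=6, new row 3: (0, 0, 0, 7); set L[3][2]=6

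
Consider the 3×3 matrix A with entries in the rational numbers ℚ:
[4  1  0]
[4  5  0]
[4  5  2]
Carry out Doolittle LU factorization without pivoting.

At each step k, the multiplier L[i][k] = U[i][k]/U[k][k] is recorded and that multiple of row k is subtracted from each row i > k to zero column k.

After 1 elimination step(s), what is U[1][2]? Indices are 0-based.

U[1][2] = 0

Step 1: pivot at (0,0) is 4.
  row1 ← row1 − (1)·row0  ⇒  L[1][0]=1, U row1=(0, 4, 0)
  row2 ← row2 − (1)·row0  ⇒  L[2][0]=1, U row2=(0, 4, 2)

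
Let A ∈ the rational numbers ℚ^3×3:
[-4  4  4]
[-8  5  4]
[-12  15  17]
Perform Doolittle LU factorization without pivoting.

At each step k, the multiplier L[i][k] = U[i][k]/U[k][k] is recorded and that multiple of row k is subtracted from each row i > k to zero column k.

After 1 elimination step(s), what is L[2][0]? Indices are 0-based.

[col 0] pivot -4
  R1 -= 2*R0 → (0, -3, -4)  (L[1][0] := 2)
  R2 -= 3*R0 → (0, 3, 5)  (L[2][0] := 3)

L[2][0] = 3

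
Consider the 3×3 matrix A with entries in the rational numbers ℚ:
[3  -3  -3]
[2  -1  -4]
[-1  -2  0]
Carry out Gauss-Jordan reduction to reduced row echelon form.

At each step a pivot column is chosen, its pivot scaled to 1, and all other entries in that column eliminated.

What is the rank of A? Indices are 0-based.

[1] R0 /= 3  ⇒  (1, -1, -1)
     R1 -= 2·R0  ⇒  (0, 1, -2)
     R2 -= -1·R0  ⇒  (0, -3, -1)
[2] R1 /= 1  ⇒  (0, 1, -2)
     R0 -= -1·R1  ⇒  (1, 0, -3)
     R2 -= -3·R1  ⇒  (0, 0, -7)
[3] R2 /= -7  ⇒  (0, 0, 1)
     R0 -= -3·R2  ⇒  (1, 0, 0)
     R1 -= -2·R2  ⇒  (0, 1, 0)

rank = 3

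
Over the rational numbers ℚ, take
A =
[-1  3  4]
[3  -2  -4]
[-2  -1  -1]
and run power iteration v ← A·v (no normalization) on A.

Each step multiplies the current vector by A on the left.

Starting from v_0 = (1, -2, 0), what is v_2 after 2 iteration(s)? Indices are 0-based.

v_2 = (28, -35, 7)

v_0 = (1, -2, 0).
v_1 = A·v_0 = (-7, 7, 0).
v_2 = A·v_1 = (28, -35, 7).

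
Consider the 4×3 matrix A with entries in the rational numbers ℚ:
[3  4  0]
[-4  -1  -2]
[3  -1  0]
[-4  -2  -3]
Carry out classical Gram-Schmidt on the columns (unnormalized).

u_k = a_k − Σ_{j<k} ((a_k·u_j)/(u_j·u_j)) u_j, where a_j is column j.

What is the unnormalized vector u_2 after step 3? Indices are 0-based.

u_2 = (-736/659, -250/659, -836/659, -929/659)

Step 1: u_0 = a_0 = (3, -4, 3, -4).
Step 2: u_1 = a_1 − (21/50)·u_0 = (137/50, 17/25, -113/50, -8/25).
Step 3: u_2 = a_2 − (2/5)·u_0 − (-20/659)·u_1 = (-736/659, -250/659, -836/659, -929/659).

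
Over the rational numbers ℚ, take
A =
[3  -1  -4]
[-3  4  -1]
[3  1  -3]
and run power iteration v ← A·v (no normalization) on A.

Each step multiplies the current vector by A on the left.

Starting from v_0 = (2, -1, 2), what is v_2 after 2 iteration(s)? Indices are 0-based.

v_2 = (13, -44, -12)

v_0 = (2, -1, 2).
v_1 = A·v_0 = (-1, -12, -1).
v_2 = A·v_1 = (13, -44, -12).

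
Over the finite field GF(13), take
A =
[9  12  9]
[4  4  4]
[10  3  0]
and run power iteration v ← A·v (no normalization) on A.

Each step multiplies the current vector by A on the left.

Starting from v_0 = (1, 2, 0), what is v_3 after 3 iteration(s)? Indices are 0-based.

v_0 = (1, 2, 0).
v_1 = A·v_0 = (7, 12, 3).
v_2 = A·v_1 = (0, 10, 2).
v_3 = A·v_2 = (8, 9, 4).

v_3 = (8, 9, 4)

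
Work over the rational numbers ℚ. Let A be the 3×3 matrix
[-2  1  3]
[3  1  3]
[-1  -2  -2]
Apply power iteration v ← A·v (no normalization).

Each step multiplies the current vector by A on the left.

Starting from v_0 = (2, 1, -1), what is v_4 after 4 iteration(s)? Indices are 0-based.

v_4 = (162, -8, -50)

v_0 = (2, 1, -1).
v_1 = A·v_0 = (-6, 4, -2).
v_2 = A·v_1 = (10, -20, 2).
v_3 = A·v_2 = (-34, 16, 26).
v_4 = A·v_3 = (162, -8, -50).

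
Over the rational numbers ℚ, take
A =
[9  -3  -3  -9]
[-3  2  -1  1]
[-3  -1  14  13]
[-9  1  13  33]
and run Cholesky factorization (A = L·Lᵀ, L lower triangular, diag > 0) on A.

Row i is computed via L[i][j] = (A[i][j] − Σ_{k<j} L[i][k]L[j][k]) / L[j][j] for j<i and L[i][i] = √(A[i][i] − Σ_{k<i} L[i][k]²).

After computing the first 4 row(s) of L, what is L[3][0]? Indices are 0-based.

Step 1: L[0][0] = √(9) = 3.
  L[1][0] = (-3) / L[0][0] = -1.
Step 2: L[1][1] = √(1) = 1.
  L[2][0] = (-3) / L[0][0] = -1.
  L[2][1] = (-2) / L[1][1] = -2.
Step 3: L[2][2] = √(9) = 3.
  L[3][0] = (-9) / L[0][0] = -3.
  L[3][1] = (-2) / L[1][1] = -2.
  L[3][2] = (6) / L[2][2] = 2.
Step 4: L[3][3] = √(16) = 4.

L[3][0] = -3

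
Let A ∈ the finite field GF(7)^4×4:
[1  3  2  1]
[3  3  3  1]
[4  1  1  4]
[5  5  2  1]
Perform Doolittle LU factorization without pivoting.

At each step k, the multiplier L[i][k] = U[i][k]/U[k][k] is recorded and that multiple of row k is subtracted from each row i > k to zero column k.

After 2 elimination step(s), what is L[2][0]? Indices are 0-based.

L[2][0] = 4

k=0: U[0][0]=1
  eliminate (1,0): mult=3, new row 1: (0, 1, 4, 5); set L[1][0]=3
  eliminate (2,0): mult=4, new row 2: (0, 3, 0, 0); set L[2][0]=4
  eliminate (3,0): mult=5, new row 3: (0, 4, 6, 3); set L[3][0]=5
k=1: U[1][1]=1
  eliminate (2,1): mult=3, new row 2: (0, 0, 2, 6); set L[2][1]=3
  eliminate (3,1): mult=4, new row 3: (0, 0, 4, 4); set L[3][1]=4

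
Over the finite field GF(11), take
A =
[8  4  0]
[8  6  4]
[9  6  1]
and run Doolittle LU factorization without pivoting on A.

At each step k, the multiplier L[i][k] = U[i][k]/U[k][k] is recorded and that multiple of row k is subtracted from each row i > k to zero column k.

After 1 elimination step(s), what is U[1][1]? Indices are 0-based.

Step 1: pivot at (0,0) is 8.
  row1 ← row1 − (1)·row0  ⇒  L[1][0]=1, U row1=(0, 2, 4)
  row2 ← row2 − (8)·row0  ⇒  L[2][0]=8, U row2=(0, 7, 1)

U[1][1] = 2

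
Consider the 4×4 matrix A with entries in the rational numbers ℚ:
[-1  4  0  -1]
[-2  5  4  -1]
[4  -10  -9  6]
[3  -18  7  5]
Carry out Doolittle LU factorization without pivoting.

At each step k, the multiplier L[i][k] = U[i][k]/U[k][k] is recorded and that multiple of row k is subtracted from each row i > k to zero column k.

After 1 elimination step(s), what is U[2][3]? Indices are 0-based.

[col 0] pivot -1
  R1 -= 2*R0 → (0, -3, 4, 1)  (L[1][0] := 2)
  R2 -= -4*R0 → (0, 6, -9, 2)  (L[2][0] := -4)
  R3 -= -3*R0 → (0, -6, 7, 2)  (L[3][0] := -3)

U[2][3] = 2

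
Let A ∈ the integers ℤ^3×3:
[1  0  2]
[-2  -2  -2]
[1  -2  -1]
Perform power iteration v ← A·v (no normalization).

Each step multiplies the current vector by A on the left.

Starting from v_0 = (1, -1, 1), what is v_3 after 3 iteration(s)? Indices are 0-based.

v_3 = (17, -12, 14)

v_0 = (1, -1, 1).
v_1 = A·v_0 = (3, -2, 2).
v_2 = A·v_1 = (7, -6, 5).
v_3 = A·v_2 = (17, -12, 14).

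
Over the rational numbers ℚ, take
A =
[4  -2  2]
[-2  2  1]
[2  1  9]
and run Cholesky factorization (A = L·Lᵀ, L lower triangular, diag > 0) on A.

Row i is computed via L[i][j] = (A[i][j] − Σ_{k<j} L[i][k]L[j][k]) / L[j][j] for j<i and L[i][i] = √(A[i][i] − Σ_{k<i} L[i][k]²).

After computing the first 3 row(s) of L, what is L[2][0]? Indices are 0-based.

L[2][0] = 1

Step 1: L[0][0] = √(4) = 2.
  L[1][0] = (-2) / L[0][0] = -1.
Step 2: L[1][1] = √(1) = 1.
  L[2][0] = (2) / L[0][0] = 1.
  L[2][1] = (2) / L[1][1] = 2.
Step 3: L[2][2] = √(4) = 2.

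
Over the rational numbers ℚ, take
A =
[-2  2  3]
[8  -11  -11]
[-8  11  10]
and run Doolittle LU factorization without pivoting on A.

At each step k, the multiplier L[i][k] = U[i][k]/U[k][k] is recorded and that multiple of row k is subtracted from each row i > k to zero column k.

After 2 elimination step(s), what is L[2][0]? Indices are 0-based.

L[2][0] = 4

k=0: U[0][0]=-2
  eliminate (1,0): mult=-4, new row 1: (0, -3, 1); set L[1][0]=-4
  eliminate (2,0): mult=4, new row 2: (0, 3, -2); set L[2][0]=4
k=1: U[1][1]=-3
  eliminate (2,1): mult=-1, new row 2: (0, 0, -1); set L[2][1]=-1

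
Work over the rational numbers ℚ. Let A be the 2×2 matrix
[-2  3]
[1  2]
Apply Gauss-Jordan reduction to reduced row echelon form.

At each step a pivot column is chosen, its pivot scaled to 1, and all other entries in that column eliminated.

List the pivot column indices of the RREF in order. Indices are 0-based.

step 1: normalize row 0 (÷-2) = (1, -3/2)
  row 1: subtract 1×row0 = (0, 7/2)
step 2: normalize row 1 (÷7/2) = (0, 1)
  row 0: subtract -3/2×row1 = (1, 0)

pivot columns: 0, 1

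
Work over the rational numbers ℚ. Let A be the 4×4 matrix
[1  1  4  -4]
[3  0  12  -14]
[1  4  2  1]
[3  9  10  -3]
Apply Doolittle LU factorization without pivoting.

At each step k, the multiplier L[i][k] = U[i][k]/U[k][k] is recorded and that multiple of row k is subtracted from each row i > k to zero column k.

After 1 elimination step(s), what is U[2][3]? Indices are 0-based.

U[2][3] = 5

[col 0] pivot 1
  R1 -= 3*R0 → (0, -3, 0, -2)  (L[1][0] := 3)
  R2 -= 1*R0 → (0, 3, -2, 5)  (L[2][0] := 1)
  R3 -= 3*R0 → (0, 6, -2, 9)  (L[3][0] := 3)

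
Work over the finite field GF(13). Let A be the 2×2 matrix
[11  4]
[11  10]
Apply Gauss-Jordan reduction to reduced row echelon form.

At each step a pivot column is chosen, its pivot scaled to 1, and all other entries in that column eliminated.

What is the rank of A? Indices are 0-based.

rank = 2

pivot(0,0)=11: scale R0 → (1, 11)
  clear (1,0): R1 −= (11)R0 → (0, 6)
pivot(1,1)=6: scale R1 → (0, 1)
  clear (0,1): R0 −= (11)R1 → (1, 0)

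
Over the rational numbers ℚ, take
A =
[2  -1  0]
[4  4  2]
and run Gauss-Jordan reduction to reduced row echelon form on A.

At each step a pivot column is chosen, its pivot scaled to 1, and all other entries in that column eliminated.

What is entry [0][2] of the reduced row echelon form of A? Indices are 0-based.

pivot(0,0)=2: scale R0 → (1, -1/2, 0)
  clear (1,0): R1 −= (4)R0 → (0, 6, 2)
pivot(1,1)=6: scale R1 → (0, 1, 1/3)
  clear (0,1): R0 −= (-1/2)R1 → (1, 0, 1/6)

M[0][2] = 1/6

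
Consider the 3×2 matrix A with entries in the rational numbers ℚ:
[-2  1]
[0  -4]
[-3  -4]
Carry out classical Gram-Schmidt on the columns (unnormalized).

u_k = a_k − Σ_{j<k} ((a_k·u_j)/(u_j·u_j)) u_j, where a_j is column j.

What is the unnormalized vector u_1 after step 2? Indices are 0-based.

Step 1: u_0 = a_0 = (-2, 0, -3).
Step 2: u_1 = a_1 − (10/13)·u_0 = (33/13, -4, -22/13).

u_1 = (33/13, -4, -22/13)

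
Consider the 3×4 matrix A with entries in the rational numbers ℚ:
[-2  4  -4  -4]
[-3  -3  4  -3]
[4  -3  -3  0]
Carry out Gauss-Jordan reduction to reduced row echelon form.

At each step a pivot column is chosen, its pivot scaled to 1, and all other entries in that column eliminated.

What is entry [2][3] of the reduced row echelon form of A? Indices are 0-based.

[1] R0 /= -2  ⇒  (1, -2, 2, 2)
     R1 -= -3·R0  ⇒  (0, -9, 10, 3)
     R2 -= 4·R0  ⇒  (0, 5, -11, -8)
[2] R1 /= -9  ⇒  (0, 1, -10/9, -1/3)
     R0 -= -2·R1  ⇒  (1, 0, -2/9, 4/3)
     R2 -= 5·R1  ⇒  (0, 0, -49/9, -19/3)
[3] R2 /= -49/9  ⇒  (0, 0, 1, 57/49)
     R0 -= -2/9·R2  ⇒  (1, 0, 0, 78/49)
     R1 -= -10/9·R2  ⇒  (0, 1, 0, 47/49)

M[2][3] = 57/49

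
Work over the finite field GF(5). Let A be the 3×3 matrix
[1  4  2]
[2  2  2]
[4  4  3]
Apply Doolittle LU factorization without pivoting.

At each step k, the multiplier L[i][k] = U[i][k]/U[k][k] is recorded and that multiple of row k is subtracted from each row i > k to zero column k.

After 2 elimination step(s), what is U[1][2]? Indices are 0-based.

Step 1: pivot at (0,0) is 1.
  row1 ← row1 − (2)·row0  ⇒  L[1][0]=2, U row1=(0, 4, 3)
  row2 ← row2 − (4)·row0  ⇒  L[2][0]=4, U row2=(0, 3, 0)
Step 2: pivot at (1,1) is 4.
  row2 ← row2 − (2)·row1  ⇒  L[2][1]=2, U row2=(0, 0, 4)

U[1][2] = 3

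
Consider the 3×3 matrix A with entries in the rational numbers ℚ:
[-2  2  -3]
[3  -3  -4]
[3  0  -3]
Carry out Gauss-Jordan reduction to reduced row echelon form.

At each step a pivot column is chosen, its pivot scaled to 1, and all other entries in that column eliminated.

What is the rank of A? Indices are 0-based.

step 1: normalize row 0 (÷-2) = (1, -1, 3/2)
  row 1: subtract 3×row0 = (0, 0, -17/2)
  row 2: subtract 3×row0 = (0, 3, -15/2)
step 2: exchange rows 1,2
step 2: normalize row 1 (÷3) = (0, 1, -5/2)
  row 0: subtract -1×row1 = (1, 0, -1)
step 3: normalize row 2 (÷-17/2) = (0, 0, 1)
  row 0: subtract -1×row2 = (1, 0, 0)
  row 1: subtract -5/2×row2 = (0, 1, 0)

rank = 3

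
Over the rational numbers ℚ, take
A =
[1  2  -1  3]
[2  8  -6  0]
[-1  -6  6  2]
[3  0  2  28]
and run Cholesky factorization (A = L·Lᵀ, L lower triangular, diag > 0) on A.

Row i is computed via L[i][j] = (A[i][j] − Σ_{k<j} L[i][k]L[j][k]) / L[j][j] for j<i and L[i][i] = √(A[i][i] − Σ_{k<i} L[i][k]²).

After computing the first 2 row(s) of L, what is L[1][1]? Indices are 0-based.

Step 1: L[0][0] = √(1) = 1.
  L[1][0] = (2) / L[0][0] = 2.
Step 2: L[1][1] = √(4) = 2.

L[1][1] = 2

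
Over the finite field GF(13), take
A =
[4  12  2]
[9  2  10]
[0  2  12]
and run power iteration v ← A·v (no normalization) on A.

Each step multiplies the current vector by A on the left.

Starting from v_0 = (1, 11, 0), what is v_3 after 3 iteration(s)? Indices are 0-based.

v_0 = (1, 11, 0).
v_1 = A·v_0 = (6, 5, 9).
v_2 = A·v_1 = (11, 11, 1).
v_3 = A·v_2 = (9, 1, 8).

v_3 = (9, 1, 8)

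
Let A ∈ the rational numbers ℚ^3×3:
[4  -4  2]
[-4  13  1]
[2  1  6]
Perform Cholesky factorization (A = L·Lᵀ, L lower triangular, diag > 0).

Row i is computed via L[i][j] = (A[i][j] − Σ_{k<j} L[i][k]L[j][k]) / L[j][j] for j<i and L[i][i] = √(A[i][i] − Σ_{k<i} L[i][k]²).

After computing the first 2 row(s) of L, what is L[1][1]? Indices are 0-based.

L[1][1] = 3

Step 1: L[0][0] = √(4) = 2.
  L[1][0] = (-4) / L[0][0] = -2.
Step 2: L[1][1] = √(9) = 3.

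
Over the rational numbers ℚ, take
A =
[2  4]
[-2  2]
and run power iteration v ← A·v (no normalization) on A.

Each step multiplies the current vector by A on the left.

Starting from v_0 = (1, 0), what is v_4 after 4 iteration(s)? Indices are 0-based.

v_4 = (-112, 64)

v_0 = (1, 0).
v_1 = A·v_0 = (2, -2).
v_2 = A·v_1 = (-4, -8).
v_3 = A·v_2 = (-40, -8).
v_4 = A·v_3 = (-112, 64).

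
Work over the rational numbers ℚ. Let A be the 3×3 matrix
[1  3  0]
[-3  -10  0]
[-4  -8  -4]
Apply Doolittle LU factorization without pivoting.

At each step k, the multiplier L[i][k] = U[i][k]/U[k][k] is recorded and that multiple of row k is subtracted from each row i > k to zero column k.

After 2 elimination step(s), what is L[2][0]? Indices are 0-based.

[col 0] pivot 1
  R1 -= -3*R0 → (0, -1, 0)  (L[1][0] := -3)
  R2 -= -4*R0 → (0, 4, -4)  (L[2][0] := -4)
[col 1] pivot -1
  R2 -= -4*R1 → (0, 0, -4)  (L[2][1] := -4)

L[2][0] = -4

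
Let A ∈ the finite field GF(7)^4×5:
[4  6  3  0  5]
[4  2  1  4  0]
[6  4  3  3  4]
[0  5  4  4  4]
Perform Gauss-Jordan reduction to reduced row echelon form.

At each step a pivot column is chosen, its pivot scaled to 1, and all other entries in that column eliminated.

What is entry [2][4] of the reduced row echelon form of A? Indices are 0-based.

M[2][4] = 3

pivot(0,0)=4: scale R0 → (1, 5, 6, 0, 3)
  clear (1,0): R1 −= (4)R0 → (0, 3, 5, 4, 2)
  clear (2,0): R2 −= (6)R0 → (0, 2, 2, 3, 0)
pivot(1,1)=3: scale R1 → (0, 1, 4, 6, 3)
  clear (0,1): R0 −= (5)R1 → (1, 0, 0, 5, 2)
  clear (2,1): R2 −= (2)R1 → (0, 0, 1, 5, 1)
  clear (3,1): R3 −= (5)R1 → (0, 0, 5, 2, 3)
pivot(2,2)=1: scale R2 → (0, 0, 1, 5, 1)
  clear (1,2): R1 −= (4)R2 → (0, 1, 0, 0, 6)
  clear (3,2): R3 −= (5)R2 → (0, 0, 0, 5, 5)
pivot(3,3)=5: scale R3 → (0, 0, 0, 1, 1)
  clear (0,3): R0 −= (5)R3 → (1, 0, 0, 0, 4)
  clear (2,3): R2 −= (5)R3 → (0, 0, 1, 0, 3)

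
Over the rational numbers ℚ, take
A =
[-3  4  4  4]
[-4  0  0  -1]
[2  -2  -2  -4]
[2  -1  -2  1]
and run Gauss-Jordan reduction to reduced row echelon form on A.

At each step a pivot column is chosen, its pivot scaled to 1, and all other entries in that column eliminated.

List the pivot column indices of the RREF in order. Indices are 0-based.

step 1: normalize row 0 (÷-3) = (1, -4/3, -4/3, -4/3)
  row 1: subtract -4×row0 = (0, -16/3, -16/3, -19/3)
  row 2: subtract 2×row0 = (0, 2/3, 2/3, -4/3)
  row 3: subtract 2×row0 = (0, 5/3, 2/3, 11/3)
step 2: normalize row 1 (÷-16/3) = (0, 1, 1, 19/16)
  row 0: subtract -4/3×row1 = (1, 0, 0, 1/4)
  row 2: subtract 2/3×row1 = (0, 0, 0, -17/8)
  row 3: subtract 5/3×row1 = (0, 0, -1, 27/16)
step 3: exchange rows 2,3
step 3: normalize row 2 (÷-1) = (0, 0, 1, -27/16)
  row 1: subtract 1×row2 = (0, 1, 0, 23/8)
step 4: normalize row 3 (÷-17/8) = (0, 0, 0, 1)
  row 0: subtract 1/4×row3 = (1, 0, 0, 0)
  row 1: subtract 23/8×row3 = (0, 1, 0, 0)
  row 2: subtract -27/16×row3 = (0, 0, 1, 0)

pivot columns: 0, 1, 2, 3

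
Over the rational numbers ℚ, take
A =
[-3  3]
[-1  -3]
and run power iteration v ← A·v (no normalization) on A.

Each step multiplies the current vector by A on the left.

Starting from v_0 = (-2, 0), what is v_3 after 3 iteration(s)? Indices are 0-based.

v_3 = (0, 48)

v_0 = (-2, 0).
v_1 = A·v_0 = (6, 2).
v_2 = A·v_1 = (-12, -12).
v_3 = A·v_2 = (0, 48).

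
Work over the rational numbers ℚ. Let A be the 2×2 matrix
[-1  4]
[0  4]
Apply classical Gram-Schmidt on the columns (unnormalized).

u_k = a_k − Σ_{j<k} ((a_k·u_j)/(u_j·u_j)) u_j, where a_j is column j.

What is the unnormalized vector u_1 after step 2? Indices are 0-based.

u_1 = (0, 4)

Step 1: u_0 = a_0 = (-1, 0).
Step 2: u_1 = a_1 − (-4)·u_0 = (0, 4).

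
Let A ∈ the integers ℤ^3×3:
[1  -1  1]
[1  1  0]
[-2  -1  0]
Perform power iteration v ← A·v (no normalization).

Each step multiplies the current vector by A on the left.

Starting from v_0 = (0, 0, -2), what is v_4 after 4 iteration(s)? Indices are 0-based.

v_0 = (0, 0, -2).
v_1 = A·v_0 = (-2, 0, 0).
v_2 = A·v_1 = (-2, -2, 4).
v_3 = A·v_2 = (4, -4, 6).
v_4 = A·v_3 = (14, 0, -4).

v_4 = (14, 0, -4)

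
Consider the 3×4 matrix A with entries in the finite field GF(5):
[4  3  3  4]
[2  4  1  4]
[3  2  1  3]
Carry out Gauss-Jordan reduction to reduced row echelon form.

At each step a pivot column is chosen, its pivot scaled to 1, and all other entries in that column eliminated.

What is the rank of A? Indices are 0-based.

step 1: normalize row 0 (÷4) = (1, 2, 2, 1)
  row 1: subtract 2×row0 = (0, 0, 2, 2)
  row 2: subtract 3×row0 = (0, 1, 0, 0)
step 2: exchange rows 1,2
step 2: normalize row 1 (÷1) = (0, 1, 0, 0)
  row 0: subtract 2×row1 = (1, 0, 2, 1)
step 3: normalize row 2 (÷2) = (0, 0, 1, 1)
  row 0: subtract 2×row2 = (1, 0, 0, 4)

rank = 3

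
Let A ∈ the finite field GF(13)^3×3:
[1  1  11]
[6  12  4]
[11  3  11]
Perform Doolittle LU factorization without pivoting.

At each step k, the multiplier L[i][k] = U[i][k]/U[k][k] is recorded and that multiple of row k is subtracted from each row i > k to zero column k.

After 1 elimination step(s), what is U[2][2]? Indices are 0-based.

U[2][2] = 7

[col 0] pivot 1
  R1 -= 6*R0 → (0, 6, 3)  (L[1][0] := 6)
  R2 -= 11*R0 → (0, 5, 7)  (L[2][0] := 11)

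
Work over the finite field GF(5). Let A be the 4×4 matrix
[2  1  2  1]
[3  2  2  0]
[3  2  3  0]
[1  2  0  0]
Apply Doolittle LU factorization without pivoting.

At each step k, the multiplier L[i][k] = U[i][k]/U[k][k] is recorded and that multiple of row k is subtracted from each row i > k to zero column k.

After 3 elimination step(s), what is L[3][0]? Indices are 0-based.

[col 0] pivot 2
  R1 -= 4*R0 → (0, 3, 4, 1)  (L[1][0] := 4)
  R2 -= 4*R0 → (0, 3, 0, 1)  (L[2][0] := 4)
  R3 -= 3*R0 → (0, 4, 4, 2)  (L[3][0] := 3)
[col 1] pivot 3
  R2 -= 1*R1 → (0, 0, 1, 0)  (L[2][1] := 1)
  R3 -= 3*R1 → (0, 0, 2, 4)  (L[3][1] := 3)
[col 2] pivot 1
  R3 -= 2*R2 → (0, 0, 0, 4)  (L[3][2] := 2)

L[3][0] = 3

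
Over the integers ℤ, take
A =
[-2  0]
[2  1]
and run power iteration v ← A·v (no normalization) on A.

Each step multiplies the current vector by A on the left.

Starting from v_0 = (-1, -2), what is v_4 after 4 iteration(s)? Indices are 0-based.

v_0 = (-1, -2).
v_1 = A·v_0 = (2, -4).
v_2 = A·v_1 = (-4, 0).
v_3 = A·v_2 = (8, -8).
v_4 = A·v_3 = (-16, 8).

v_4 = (-16, 8)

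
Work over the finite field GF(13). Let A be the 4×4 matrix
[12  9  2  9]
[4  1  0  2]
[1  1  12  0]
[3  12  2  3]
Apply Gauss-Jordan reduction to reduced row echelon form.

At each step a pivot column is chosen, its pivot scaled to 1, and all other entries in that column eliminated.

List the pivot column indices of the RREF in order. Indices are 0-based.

pivot columns: 0, 1, 2, 3

[1] R0 /= 12  ⇒  (1, 4, 11, 4)
     R1 -= 4·R0  ⇒  (0, 11, 8, 12)
     R2 -= 1·R0  ⇒  (0, 10, 1, 9)
     R3 -= 3·R0  ⇒  (0, 0, 8, 4)
[2] R1 /= 11  ⇒  (0, 1, 9, 7)
     R0 -= 4·R1  ⇒  (1, 0, 1, 2)
     R2 -= 10·R1  ⇒  (0, 0, 2, 4)
[3] R2 /= 2  ⇒  (0, 0, 1, 2)
     R0 -= 1·R2  ⇒  (1, 0, 0, 0)
     R1 -= 9·R2  ⇒  (0, 1, 0, 2)
     R3 -= 8·R2  ⇒  (0, 0, 0, 1)
[4] R3 /= 1  ⇒  (0, 0, 0, 1)
     R1 -= 2·R3  ⇒  (0, 1, 0, 0)
     R2 -= 2·R3  ⇒  (0, 0, 1, 0)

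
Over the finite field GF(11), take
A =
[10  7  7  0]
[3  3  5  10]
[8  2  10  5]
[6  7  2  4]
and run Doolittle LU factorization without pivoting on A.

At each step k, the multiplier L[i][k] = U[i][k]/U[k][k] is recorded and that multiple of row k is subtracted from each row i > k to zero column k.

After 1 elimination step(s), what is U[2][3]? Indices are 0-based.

[col 0] pivot 10
  R1 -= 8*R0 → (0, 2, 4, 10)  (L[1][0] := 8)
  R2 -= 3*R0 → (0, 3, 0, 5)  (L[2][0] := 3)
  R3 -= 5*R0 → (0, 5, 0, 4)  (L[3][0] := 5)

U[2][3] = 5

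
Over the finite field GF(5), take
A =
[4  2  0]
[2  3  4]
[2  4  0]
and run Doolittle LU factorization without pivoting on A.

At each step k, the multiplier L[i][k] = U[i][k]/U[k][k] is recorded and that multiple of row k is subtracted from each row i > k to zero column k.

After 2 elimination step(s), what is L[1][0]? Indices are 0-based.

k=0: U[0][0]=4
  eliminate (1,0): mult=3, new row 1: (0, 2, 4); set L[1][0]=3
  eliminate (2,0): mult=3, new row 2: (0, 3, 0); set L[2][0]=3
k=1: U[1][1]=2
  eliminate (2,1): mult=4, new row 2: (0, 0, 4); set L[2][1]=4

L[1][0] = 3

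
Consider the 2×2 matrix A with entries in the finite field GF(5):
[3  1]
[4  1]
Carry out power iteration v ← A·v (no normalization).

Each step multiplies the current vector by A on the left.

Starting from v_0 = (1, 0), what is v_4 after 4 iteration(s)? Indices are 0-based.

v_0 = (1, 0).
v_1 = A·v_0 = (3, 4).
v_2 = A·v_1 = (3, 1).
v_3 = A·v_2 = (0, 3).
v_4 = A·v_3 = (3, 3).

v_4 = (3, 3)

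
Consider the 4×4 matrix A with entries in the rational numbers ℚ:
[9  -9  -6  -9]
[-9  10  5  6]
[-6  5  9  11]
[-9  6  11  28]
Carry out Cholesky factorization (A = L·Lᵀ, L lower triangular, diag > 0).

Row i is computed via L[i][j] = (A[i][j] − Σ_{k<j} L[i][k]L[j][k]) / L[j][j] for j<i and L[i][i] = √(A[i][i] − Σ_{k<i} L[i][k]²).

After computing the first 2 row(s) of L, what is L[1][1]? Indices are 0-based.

Step 1: L[0][0] = √(9) = 3.
  L[1][0] = (-9) / L[0][0] = -3.
Step 2: L[1][1] = √(1) = 1.

L[1][1] = 1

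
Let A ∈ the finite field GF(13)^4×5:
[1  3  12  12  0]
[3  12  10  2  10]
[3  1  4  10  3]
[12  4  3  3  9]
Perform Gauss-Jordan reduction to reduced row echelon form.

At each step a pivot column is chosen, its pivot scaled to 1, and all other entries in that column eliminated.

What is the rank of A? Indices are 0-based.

pivot(0,0)=1: scale R0 → (1, 3, 12, 12, 0)
  clear (1,0): R1 −= (3)R0 → (0, 3, 0, 5, 10)
  clear (2,0): R2 −= (3)R0 → (0, 5, 7, 0, 3)
  clear (3,0): R3 −= (12)R0 → (0, 7, 2, 2, 9)
pivot(1,1)=3: scale R1 → (0, 1, 0, 6, 12)
  clear (0,1): R0 −= (3)R1 → (1, 0, 12, 7, 3)
  clear (2,1): R2 −= (5)R1 → (0, 0, 7, 9, 8)
  clear (3,1): R3 −= (7)R1 → (0, 0, 2, 12, 3)
pivot(2,2)=7: scale R2 → (0, 0, 1, 5, 3)
  clear (0,2): R0 −= (12)R2 → (1, 0, 0, 12, 6)
  clear (3,2): R3 −= (2)R2 → (0, 0, 0, 2, 10)
pivot(3,3)=2: scale R3 → (0, 0, 0, 1, 5)
  clear (0,3): R0 −= (12)R3 → (1, 0, 0, 0, 11)
  clear (1,3): R1 −= (6)R3 → (0, 1, 0, 0, 8)
  clear (2,3): R2 −= (5)R3 → (0, 0, 1, 0, 4)

rank = 4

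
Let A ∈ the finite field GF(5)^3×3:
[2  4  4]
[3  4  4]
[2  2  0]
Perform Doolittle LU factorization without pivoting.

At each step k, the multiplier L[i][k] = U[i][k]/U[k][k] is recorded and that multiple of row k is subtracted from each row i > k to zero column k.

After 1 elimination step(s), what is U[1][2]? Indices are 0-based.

Step 1: pivot at (0,0) is 2.
  row1 ← row1 − (4)·row0  ⇒  L[1][0]=4, U row1=(0, 3, 3)
  row2 ← row2 − (1)·row0  ⇒  L[2][0]=1, U row2=(0, 3, 1)

U[1][2] = 3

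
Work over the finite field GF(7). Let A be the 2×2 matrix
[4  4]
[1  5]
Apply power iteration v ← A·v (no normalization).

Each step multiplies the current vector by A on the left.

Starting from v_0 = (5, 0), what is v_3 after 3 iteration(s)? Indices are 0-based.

v_3 = (6, 3)

v_0 = (5, 0).
v_1 = A·v_0 = (6, 5).
v_2 = A·v_1 = (2, 3).
v_3 = A·v_2 = (6, 3).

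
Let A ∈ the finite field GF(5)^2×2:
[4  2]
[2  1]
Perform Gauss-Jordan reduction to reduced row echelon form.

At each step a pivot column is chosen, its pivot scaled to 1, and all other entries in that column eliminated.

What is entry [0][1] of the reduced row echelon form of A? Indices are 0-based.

M[0][1] = 3

pivot(0,0)=4: scale R0 → (1, 3)
  clear (1,0): R1 −= (2)R0 → (0, 0)
col 1: no nonzero at/below row 1; advance.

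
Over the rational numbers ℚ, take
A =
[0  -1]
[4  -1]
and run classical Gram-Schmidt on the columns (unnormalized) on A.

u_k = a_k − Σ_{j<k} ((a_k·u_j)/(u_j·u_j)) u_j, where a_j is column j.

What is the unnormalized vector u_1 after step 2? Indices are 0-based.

u_1 = (-1, 0)

Step 1: u_0 = a_0 = (0, 4).
Step 2: u_1 = a_1 − (-1/4)·u_0 = (-1, 0).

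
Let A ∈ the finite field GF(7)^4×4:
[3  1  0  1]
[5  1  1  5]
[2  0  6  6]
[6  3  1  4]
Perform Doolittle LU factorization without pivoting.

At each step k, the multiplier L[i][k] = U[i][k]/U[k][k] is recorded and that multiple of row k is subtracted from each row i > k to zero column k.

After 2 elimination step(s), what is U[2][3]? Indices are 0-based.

U[2][3] = 2

[col 0] pivot 3
  R1 -= 4*R0 → (0, 4, 1, 1)  (L[1][0] := 4)
  R2 -= 3*R0 → (0, 4, 6, 3)  (L[2][0] := 3)
  R3 -= 2*R0 → (0, 1, 1, 2)  (L[3][0] := 2)
[col 1] pivot 4
  R2 -= 1*R1 → (0, 0, 5, 2)  (L[2][1] := 1)
  R3 -= 2*R1 → (0, 0, 6, 0)  (L[3][1] := 2)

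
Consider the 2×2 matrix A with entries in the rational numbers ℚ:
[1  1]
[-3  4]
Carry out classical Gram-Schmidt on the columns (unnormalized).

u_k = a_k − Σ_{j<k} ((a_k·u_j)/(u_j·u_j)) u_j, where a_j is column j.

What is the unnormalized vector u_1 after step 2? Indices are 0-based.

u_1 = (21/10, 7/10)

Step 1: u_0 = a_0 = (1, -3).
Step 2: u_1 = a_1 − (-11/10)·u_0 = (21/10, 7/10).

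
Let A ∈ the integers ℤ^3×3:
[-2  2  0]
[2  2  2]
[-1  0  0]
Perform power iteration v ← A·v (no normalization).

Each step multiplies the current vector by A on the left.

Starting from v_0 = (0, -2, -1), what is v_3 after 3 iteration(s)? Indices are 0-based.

v_3 = (-32, -40, 4)

v_0 = (0, -2, -1).
v_1 = A·v_0 = (-4, -6, 0).
v_2 = A·v_1 = (-4, -20, 4).
v_3 = A·v_2 = (-32, -40, 4).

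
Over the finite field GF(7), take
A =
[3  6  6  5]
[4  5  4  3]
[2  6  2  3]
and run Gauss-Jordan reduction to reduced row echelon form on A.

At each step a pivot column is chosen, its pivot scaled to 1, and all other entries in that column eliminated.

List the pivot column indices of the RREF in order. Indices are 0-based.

pivot columns: 0, 1, 3

pivot(0,0)=3: scale R0 → (1, 2, 2, 4)
  clear (1,0): R1 −= (4)R0 → (0, 4, 3, 1)
  clear (2,0): R2 −= (2)R0 → (0, 2, 5, 2)
pivot(1,1)=4: scale R1 → (0, 1, 6, 2)
  clear (0,1): R0 −= (2)R1 → (1, 0, 4, 0)
  clear (2,1): R2 −= (2)R1 → (0, 0, 0, 5)
col 2: no nonzero at/below row 2; advance.
pivot(2,3)=5: scale R2 → (0, 0, 0, 1)
  clear (1,3): R1 −= (2)R2 → (0, 1, 6, 0)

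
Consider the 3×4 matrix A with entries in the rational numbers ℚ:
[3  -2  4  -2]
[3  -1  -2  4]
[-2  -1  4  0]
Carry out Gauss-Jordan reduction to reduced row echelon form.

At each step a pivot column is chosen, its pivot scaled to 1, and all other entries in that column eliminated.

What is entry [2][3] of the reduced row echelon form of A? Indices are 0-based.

step 1: normalize row 0 (÷3) = (1, -2/3, 4/3, -2/3)
  row 1: subtract 3×row0 = (0, 1, -6, 6)
  row 2: subtract -2×row0 = (0, -7/3, 20/3, -4/3)
step 2: normalize row 1 (÷1) = (0, 1, -6, 6)
  row 0: subtract -2/3×row1 = (1, 0, -8/3, 10/3)
  row 2: subtract -7/3×row1 = (0, 0, -22/3, 38/3)
step 3: normalize row 2 (÷-22/3) = (0, 0, 1, -19/11)
  row 0: subtract -8/3×row2 = (1, 0, 0, -14/11)
  row 1: subtract -6×row2 = (0, 1, 0, -48/11)

M[2][3] = -19/11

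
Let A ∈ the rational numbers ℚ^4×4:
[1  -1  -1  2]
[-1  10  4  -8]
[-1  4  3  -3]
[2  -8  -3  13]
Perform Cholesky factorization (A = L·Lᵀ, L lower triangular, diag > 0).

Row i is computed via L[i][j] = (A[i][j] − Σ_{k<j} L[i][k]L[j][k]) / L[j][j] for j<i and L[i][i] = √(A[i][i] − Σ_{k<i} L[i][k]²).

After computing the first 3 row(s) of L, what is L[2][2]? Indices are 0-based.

Step 1: L[0][0] = √(1) = 1.
  L[1][0] = (-1) / L[0][0] = -1.
Step 2: L[1][1] = √(9) = 3.
  L[2][0] = (-1) / L[0][0] = -1.
  L[2][1] = (3) / L[1][1] = 1.
Step 3: L[2][2] = √(1) = 1.

L[2][2] = 1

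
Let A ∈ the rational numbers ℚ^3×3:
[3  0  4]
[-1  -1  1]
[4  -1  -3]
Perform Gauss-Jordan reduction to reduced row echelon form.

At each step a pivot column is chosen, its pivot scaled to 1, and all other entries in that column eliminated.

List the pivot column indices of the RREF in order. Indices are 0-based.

pivot(0,0)=3: scale R0 → (1, 0, 4/3)
  clear (1,0): R1 −= (-1)R0 → (0, -1, 7/3)
  clear (2,0): R2 −= (4)R0 → (0, -1, -25/3)
pivot(1,1)=-1: scale R1 → (0, 1, -7/3)
  clear (2,1): R2 −= (-1)R1 → (0, 0, -32/3)
pivot(2,2)=-32/3: scale R2 → (0, 0, 1)
  clear (0,2): R0 −= (4/3)R2 → (1, 0, 0)
  clear (1,2): R1 −= (-7/3)R2 → (0, 1, 0)

pivot columns: 0, 1, 2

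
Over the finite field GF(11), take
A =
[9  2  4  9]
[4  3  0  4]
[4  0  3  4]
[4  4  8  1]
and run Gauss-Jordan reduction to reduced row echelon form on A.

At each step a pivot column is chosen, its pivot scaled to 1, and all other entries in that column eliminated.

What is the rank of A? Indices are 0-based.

step 1: normalize row 0 (÷9) = (1, 10, 9, 1)
  row 1: subtract 4×row0 = (0, 7, 8, 0)
  row 2: subtract 4×row0 = (0, 4, 0, 0)
  row 3: subtract 4×row0 = (0, 8, 5, 8)
step 2: normalize row 1 (÷7) = (0, 1, 9, 0)
  row 0: subtract 10×row1 = (1, 0, 7, 1)
  row 2: subtract 4×row1 = (0, 0, 8, 0)
  row 3: subtract 8×row1 = (0, 0, 10, 8)
step 3: normalize row 2 (÷8) = (0, 0, 1, 0)
  row 0: subtract 7×row2 = (1, 0, 0, 1)
  row 1: subtract 9×row2 = (0, 1, 0, 0)
  row 3: subtract 10×row2 = (0, 0, 0, 8)
step 4: normalize row 3 (÷8) = (0, 0, 0, 1)
  row 0: subtract 1×row3 = (1, 0, 0, 0)

rank = 4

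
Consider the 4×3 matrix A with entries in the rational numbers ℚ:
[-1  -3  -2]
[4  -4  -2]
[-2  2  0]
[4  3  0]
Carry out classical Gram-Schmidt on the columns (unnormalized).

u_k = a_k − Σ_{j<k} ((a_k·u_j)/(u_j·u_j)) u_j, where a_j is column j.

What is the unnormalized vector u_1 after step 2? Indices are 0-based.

Step 1: u_0 = a_0 = (-1, 4, -2, 4).
Step 2: u_1 = a_1 − (-5/37)·u_0 = (-116/37, -128/37, 64/37, 131/37).

u_1 = (-116/37, -128/37, 64/37, 131/37)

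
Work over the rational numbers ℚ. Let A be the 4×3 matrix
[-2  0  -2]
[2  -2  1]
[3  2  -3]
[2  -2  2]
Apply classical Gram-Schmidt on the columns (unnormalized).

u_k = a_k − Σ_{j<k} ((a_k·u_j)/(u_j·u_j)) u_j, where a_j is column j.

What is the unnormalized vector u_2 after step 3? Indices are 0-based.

u_2 = (-65/31, -57/62, -26/31, 5/62)

Step 1: u_0 = a_0 = (-2, 2, 3, 2).
Step 2: u_1 = a_1 − (-2/21)·u_0 = (-4/21, -38/21, 16/7, -38/21).
Step 3: u_2 = a_2 − (1/21)·u_0 − (-125/124)·u_1 = (-65/31, -57/62, -26/31, 5/62).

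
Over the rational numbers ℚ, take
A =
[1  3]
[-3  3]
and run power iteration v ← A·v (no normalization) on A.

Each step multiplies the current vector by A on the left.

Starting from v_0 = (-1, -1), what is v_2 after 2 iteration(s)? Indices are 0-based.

v_2 = (-4, 12)

v_0 = (-1, -1).
v_1 = A·v_0 = (-4, 0).
v_2 = A·v_1 = (-4, 12).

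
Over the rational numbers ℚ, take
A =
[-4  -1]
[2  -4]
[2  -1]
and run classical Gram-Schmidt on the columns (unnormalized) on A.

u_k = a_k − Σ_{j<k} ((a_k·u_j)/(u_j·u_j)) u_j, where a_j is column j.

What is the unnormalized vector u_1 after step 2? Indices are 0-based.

u_1 = (-2, -7/2, -1/2)

Step 1: u_0 = a_0 = (-4, 2, 2).
Step 2: u_1 = a_1 − (-1/4)·u_0 = (-2, -7/2, -1/2).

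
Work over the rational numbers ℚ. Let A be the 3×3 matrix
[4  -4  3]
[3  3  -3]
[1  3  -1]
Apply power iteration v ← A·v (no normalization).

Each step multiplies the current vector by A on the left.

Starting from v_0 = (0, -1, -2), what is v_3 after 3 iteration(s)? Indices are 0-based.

v_0 = (0, -1, -2).
v_1 = A·v_0 = (-2, 3, -1).
v_2 = A·v_1 = (-23, 6, 8).
v_3 = A·v_2 = (-92, -75, -13).

v_3 = (-92, -75, -13)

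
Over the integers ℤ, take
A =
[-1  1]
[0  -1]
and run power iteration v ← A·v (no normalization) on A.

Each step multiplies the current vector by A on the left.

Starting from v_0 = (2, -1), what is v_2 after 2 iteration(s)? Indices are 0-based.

v_2 = (4, -1)

v_0 = (2, -1).
v_1 = A·v_0 = (-3, 1).
v_2 = A·v_1 = (4, -1).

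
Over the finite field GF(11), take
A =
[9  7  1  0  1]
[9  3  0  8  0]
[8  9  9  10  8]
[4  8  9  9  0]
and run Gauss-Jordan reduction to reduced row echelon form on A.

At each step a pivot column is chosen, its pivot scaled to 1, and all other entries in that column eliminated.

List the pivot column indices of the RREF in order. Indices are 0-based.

pivot columns: 0, 1, 2, 3

[1] R0 /= 9  ⇒  (1, 2, 5, 0, 5)
     R1 -= 9·R0  ⇒  (0, 7, 10, 8, 10)
     R2 -= 8·R0  ⇒  (0, 4, 2, 10, 1)
     R3 -= 4·R0  ⇒  (0, 0, 0, 9, 2)
[2] R1 /= 7  ⇒  (0, 1, 3, 9, 3)
     R0 -= 2·R1  ⇒  (1, 0, 10, 4, 10)
     R2 -= 4·R1  ⇒  (0, 0, 1, 7, 0)
[3] R2 /= 1  ⇒  (0, 0, 1, 7, 0)
     R0 -= 10·R2  ⇒  (1, 0, 0, 0, 10)
     R1 -= 3·R2  ⇒  (0, 1, 0, 10, 3)
[4] R3 /= 9  ⇒  (0, 0, 0, 1, 10)
     R1 -= 10·R3  ⇒  (0, 1, 0, 0, 2)
     R2 -= 7·R3  ⇒  (0, 0, 1, 0, 7)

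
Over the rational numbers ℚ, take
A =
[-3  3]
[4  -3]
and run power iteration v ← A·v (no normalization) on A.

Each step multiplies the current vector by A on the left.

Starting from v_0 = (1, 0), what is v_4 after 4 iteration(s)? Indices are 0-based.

v_0 = (1, 0).
v_1 = A·v_0 = (-3, 4).
v_2 = A·v_1 = (21, -24).
v_3 = A·v_2 = (-135, 156).
v_4 = A·v_3 = (873, -1008).

v_4 = (873, -1008)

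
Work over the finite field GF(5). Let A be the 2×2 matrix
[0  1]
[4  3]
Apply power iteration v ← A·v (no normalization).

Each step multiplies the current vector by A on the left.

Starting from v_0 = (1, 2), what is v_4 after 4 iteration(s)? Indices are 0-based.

v_0 = (1, 2).
v_1 = A·v_0 = (2, 0).
v_2 = A·v_1 = (0, 3).
v_3 = A·v_2 = (3, 4).
v_4 = A·v_3 = (4, 4).

v_4 = (4, 4)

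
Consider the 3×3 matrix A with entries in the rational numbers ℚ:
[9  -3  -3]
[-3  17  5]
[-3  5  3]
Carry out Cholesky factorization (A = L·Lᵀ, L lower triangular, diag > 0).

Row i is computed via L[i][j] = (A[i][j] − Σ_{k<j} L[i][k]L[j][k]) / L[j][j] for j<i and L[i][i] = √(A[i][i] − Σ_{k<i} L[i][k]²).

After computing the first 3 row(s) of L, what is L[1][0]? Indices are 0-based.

Step 1: L[0][0] = √(9) = 3.
  L[1][0] = (-3) / L[0][0] = -1.
Step 2: L[1][1] = √(16) = 4.
  L[2][0] = (-3) / L[0][0] = -1.
  L[2][1] = (4) / L[1][1] = 1.
Step 3: L[2][2] = √(1) = 1.

L[1][0] = -1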